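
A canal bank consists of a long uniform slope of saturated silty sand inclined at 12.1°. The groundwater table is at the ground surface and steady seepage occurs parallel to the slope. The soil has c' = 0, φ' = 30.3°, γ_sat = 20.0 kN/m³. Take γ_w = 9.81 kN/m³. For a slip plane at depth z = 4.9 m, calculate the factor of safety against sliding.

With seepage parallel to the slope and the water table at the surface, the effective normal stress on the slip plane uses the buoyant unit weight γ' = γ_sat − γ_w while the driving shear stress uses γ_sat:
FS = [c' + γ' z cos²β tanφ'] / [γ_sat z sinβ cosβ]
(For c' = 0 this reduces to FS = (γ'/γ_sat)·tanφ'/tanβ.)
γ' = 20.0 − 9.81 = 10.19 kN/m³
Numerator = 0.0 + 10.19·4.9·cos²12.1°·tan30.3° = 0.0 + 10.19·4.9·0.9561·0.5844 = 27.895 kPa
Denominator = 20.0·4.9·sin12.1°·cos12.1° = 20.0·4.9·0.2096·0.9778 = 20.086 kPa
FS = 27.895 / 20.086 = 1.389

FS = 1.39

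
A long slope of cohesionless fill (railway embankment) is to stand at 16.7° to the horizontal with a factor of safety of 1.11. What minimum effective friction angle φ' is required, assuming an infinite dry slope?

FS = tanφ'/tanβ ⇒ tanφ' = FS · tanβ = 1.11 · tan16.7° = 0.3330
φ' = arctan(0.3330) = 18.42°

φ' = 18.4°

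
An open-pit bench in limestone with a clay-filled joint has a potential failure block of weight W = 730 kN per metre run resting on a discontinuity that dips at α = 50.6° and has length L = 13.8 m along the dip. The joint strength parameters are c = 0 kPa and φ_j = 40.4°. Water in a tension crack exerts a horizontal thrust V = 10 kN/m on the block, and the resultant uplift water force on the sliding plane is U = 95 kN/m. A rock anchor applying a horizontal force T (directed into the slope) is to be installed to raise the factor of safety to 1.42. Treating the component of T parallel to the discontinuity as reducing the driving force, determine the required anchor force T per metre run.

T = 323 kN/m

Resolving forces along and normal to the sliding plane, with the horizontal anchor force T adding T·sinα to the effective normal force and T·cosα acting up the plane against the driving force:
FS = [cL + (W cosα − U − V sinα + T sinα) tanφ_j] / [W sinα + V cosα − T cosα]
Without the anchor: N' = 360.6 kN/m, driving T_d = 570.4 kN/m, resisting R = 0·13.8 + 360.6·tan40.4° = 306.9 kN/m, FS = 0.54.
Setting FS = 1.42 and solving for T:
1.42·(570.4 − T cos50.6°) = 306.9 + T sin50.6°·tan40.4°
T·(sin50.6°·tan40.4° + 1.42·cos50.6°) = 1.42·570.4 − 306.9
T·(0.7727·0.8511 + 1.42·0.6347) = 810.0 − 306.9 = 503.1
T·1.5590 = 503.1
T = 322.7 kN/m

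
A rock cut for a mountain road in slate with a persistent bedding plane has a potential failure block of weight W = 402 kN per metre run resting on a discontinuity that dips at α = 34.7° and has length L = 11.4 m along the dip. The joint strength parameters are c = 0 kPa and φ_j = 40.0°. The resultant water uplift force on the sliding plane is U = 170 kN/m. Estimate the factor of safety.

FS = 0.59

Resolving the block weight along and normal to the plane and applying the Mohr–Coulomb strength on the joint:
N' = W cosα − U = 402·cos34.7° − 170 = 160.5 kN/m
Driving force T = W sinα = 402·sin34.7° = 228.9 kN/m
Resisting force R = c·L + N'·tanφ_j = 0·11.4 + 160.5·tan40.0° = 0.0 + 134.7 = 134.7 kN/m
FS = R / T = 134.7 / 228.9 = 0.588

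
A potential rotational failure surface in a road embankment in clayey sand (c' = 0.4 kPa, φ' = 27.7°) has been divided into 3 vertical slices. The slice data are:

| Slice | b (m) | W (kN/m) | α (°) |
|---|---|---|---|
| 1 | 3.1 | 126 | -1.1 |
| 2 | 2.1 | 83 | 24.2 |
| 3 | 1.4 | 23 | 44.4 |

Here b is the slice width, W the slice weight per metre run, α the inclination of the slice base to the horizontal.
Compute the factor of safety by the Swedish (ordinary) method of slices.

FS = 2.46

Ordinary method of slices: FS = Σ[c'·Δl_i + (W_i cosα_i)·tanφ'] / Σ W_i sinα_i, with Δl_i = b_i / cosα_i.
Slice 1: Δl = 3.1/cos(-1.1°) = 3.101 m; N'_1 = 126·cos(-1.1°) = 126.0; c'Δl = 1.24; W sinα = -2.4
Slice 2: Δl = 2.1/cos24.2° = 2.302 m; N'_2 = 83·cos24.2° = 75.7; c'Δl = 0.92; W sinα = 34.0
Slice 3: Δl = 1.4/cos44.4° = 1.959 m; N'_3 = 23·cos44.4° = 16.4; c'Δl = 0.78; W sinα = 16.1
Σc'Δl = 2.9 kN/m; ΣN' = 218.1 kN/m; ΣW sinα = 47.7 kN/m
Resisting = 2.9 + 218.1·tan27.7° = 2.9 + 114.5 = 117.5 kN/m
FS = 117.5 / 47.7 = 2.463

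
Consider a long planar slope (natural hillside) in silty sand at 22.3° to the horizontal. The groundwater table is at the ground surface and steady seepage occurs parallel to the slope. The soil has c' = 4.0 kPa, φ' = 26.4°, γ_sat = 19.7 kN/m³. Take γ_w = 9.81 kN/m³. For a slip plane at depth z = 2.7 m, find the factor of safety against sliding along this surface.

FS = 0.82

With seepage parallel to the slope and the water table at the surface, the effective normal stress on the slip plane uses the buoyant unit weight γ' = γ_sat − γ_w while the driving shear stress uses γ_sat:
FS = [c' + γ' z cos²β tanφ'] / [γ_sat z sinβ cosβ]
γ' = 19.7 − 9.81 = 9.89 kN/m³
Numerator = 4.0 + 9.89·2.7·cos²22.3°·tan26.4° = 4.0 + 9.89·2.7·0.8560·0.4964 = 15.347 kPa
Denominator = 19.7·2.7·sin22.3°·cos22.3° = 19.7·2.7·0.3795·0.9252 = 18.674 kPa
FS = 15.347 / 18.674 = 0.822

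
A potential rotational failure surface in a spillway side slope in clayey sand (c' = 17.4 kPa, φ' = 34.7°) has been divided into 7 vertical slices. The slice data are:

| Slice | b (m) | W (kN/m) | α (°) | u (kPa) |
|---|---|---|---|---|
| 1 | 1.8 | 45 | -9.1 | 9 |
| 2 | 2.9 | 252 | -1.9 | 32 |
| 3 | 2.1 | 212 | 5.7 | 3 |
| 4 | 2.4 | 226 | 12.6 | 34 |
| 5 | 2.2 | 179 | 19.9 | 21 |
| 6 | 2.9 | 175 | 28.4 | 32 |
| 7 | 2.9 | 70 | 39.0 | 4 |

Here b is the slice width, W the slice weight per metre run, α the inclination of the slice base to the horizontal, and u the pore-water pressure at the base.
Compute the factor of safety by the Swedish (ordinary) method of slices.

Ordinary method of slices: FS = Σ[c'·Δl_i + (W_i cosα_i − u_i·Δl_i)·tanφ'] / Σ W_i sinα_i, with Δl_i = b_i / cosα_i.
Slice 1: Δl = 1.8/cos(-9.1°) = 1.823 m; N'_1 = 45·cos(-9.1°) − 9·1.823 = 28.0; c'Δl = 31.72; W sinα = -7.1
Slice 2: Δl = 2.9/cos(-1.9°) = 2.902 m; N'_2 = 252·cos(-1.9°) − 32·2.902 = 159.0; c'Δl = 50.49; W sinα = -8.4
Slice 3: Δl = 2.1/cos5.7° = 2.110 m; N'_3 = 212·cos5.7° − 3·2.110 = 204.6; c'Δl = 36.72; W sinα = 21.1
Slice 4: Δl = 2.4/cos12.6° = 2.459 m; N'_4 = 226·cos12.6° − 34·2.459 = 136.9; c'Δl = 42.79; W sinα = 49.3
Slice 5: Δl = 2.2/cos19.9° = 2.340 m; N'_5 = 179·cos19.9° − 21·2.340 = 119.2; c'Δl = 40.71; W sinα = 60.9
Slice 6: Δl = 2.9/cos28.4° = 3.297 m; N'_6 = 175·cos28.4° − 32·3.297 = 48.4; c'Δl = 57.36; W sinα = 83.2
Slice 7: Δl = 2.9/cos39.0° = 3.732 m; N'_7 = 70·cos39.0° − 4·3.732 = 39.5; c'Δl = 64.93; W sinα = 44.1
Σc'Δl = 324.7 kN/m; ΣN' = 735.7 kN/m; ΣW sinα = 243.1 kN/m
Resisting = 324.7 + 735.7·tan34.7° = 324.7 + 509.4 = 834.1 kN/m
FS = 834.1 / 243.1 = 3.431

FS = 3.43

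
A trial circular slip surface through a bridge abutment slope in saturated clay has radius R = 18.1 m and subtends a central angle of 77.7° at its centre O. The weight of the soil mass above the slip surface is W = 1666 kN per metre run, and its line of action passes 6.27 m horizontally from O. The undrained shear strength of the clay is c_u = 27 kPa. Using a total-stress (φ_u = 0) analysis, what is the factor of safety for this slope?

FS = 1.15

Taking moments about the centre O, the resisting moment is provided by the undrained shear strength acting along the arc:
Arc length L_a = R·θ = 18.1·(77.7°·π/180) = 18.1·1.3561 = 24.55 m
M_R = c_u·L_a·R = 27·24.55·18.1 = 11995.5 kN·m/m
M_D = W·d = 1666·6.27 = 10445.8 kN·m/m
FS = M_R / M_D = 11995.5 / 10445.8 = 1.148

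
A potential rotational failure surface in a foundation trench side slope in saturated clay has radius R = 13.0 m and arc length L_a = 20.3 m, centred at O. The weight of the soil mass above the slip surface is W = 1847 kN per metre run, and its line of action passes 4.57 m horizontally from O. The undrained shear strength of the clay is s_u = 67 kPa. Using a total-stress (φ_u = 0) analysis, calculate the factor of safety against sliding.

Taking moments about the centre O, the resisting moment is provided by the undrained shear strength acting along the arc:
M_R = s_u·L_a·R = 67·20.30·13.0 = 17681.3 kN·m/m
M_D = W·d = 1847·4.57 = 8440.8 kN·m/m
FS = M_R / M_D = 17681.3 / 8440.8 = 2.095

FS = 2.09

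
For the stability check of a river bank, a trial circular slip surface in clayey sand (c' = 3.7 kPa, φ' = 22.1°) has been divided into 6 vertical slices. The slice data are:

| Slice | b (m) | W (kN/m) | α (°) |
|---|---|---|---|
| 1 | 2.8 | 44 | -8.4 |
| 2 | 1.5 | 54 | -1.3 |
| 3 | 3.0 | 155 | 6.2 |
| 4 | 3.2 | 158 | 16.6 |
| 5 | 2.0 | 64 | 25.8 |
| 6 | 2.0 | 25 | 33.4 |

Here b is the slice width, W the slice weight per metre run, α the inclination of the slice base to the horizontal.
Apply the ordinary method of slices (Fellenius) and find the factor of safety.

Ordinary method of slices: FS = Σ[c'·Δl_i + (W_i cosα_i)·tanφ'] / Σ W_i sinα_i, with Δl_i = b_i / cosα_i.
Slice 1: Δl = 2.8/cos(-8.4°) = 2.830 m; N'_1 = 44·cos(-8.4°) = 43.5; c'Δl = 10.47; W sinα = -6.4
Slice 2: Δl = 1.5/cos(-1.3°) = 1.500 m; N'_2 = 54·cos(-1.3°) = 54.0; c'Δl = 5.55; W sinα = -1.2
Slice 3: Δl = 3.0/cos6.2° = 3.018 m; N'_3 = 155·cos6.2° = 154.1; c'Δl = 11.17; W sinα = 16.7
Slice 4: Δl = 3.2/cos16.6° = 3.339 m; N'_4 = 158·cos16.6° = 151.4; c'Δl = 12.35; W sinα = 45.1
Slice 5: Δl = 2.0/cos25.8° = 2.221 m; N'_5 = 64·cos25.8° = 57.6; c'Δl = 8.22; W sinα = 27.9
Slice 6: Δl = 2.0/cos33.4° = 2.396 m; N'_6 = 25·cos33.4° = 20.9; c'Δl = 8.86; W sinα = 13.8
Σc'Δl = 56.6 kN/m; ΣN' = 481.5 kN/m; ΣW sinα = 95.8 kN/m
Resisting = 56.6 + 481.5·tan22.1° = 56.6 + 195.5 = 252.1 kN/m
FS = 252.1 / 95.8 = 2.631

FS = 2.63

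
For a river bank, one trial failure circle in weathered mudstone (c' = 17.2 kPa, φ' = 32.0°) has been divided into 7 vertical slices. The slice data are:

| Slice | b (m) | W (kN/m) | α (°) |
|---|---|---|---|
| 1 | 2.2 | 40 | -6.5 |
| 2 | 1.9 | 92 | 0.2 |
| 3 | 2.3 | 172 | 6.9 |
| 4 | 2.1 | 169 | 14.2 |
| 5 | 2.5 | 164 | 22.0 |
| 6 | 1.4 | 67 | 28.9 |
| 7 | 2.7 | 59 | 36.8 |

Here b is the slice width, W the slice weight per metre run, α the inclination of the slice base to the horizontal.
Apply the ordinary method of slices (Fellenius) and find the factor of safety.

FS = 3.91

Ordinary method of slices: FS = Σ[c'·Δl_i + (W_i cosα_i)·tanφ'] / Σ W_i sinα_i, with Δl_i = b_i / cosα_i.
Slice 1: Δl = 2.2/cos(-6.5°) = 2.214 m; N'_1 = 40·cos(-6.5°) = 39.7; c'Δl = 38.08; W sinα = -4.5
Slice 2: Δl = 1.9/cos0.2° = 1.900 m; N'_2 = 92·cos0.2° = 92.0; c'Δl = 32.68; W sinα = 0.3
Slice 3: Δl = 2.3/cos6.9° = 2.317 m; N'_3 = 172·cos6.9° = 170.8; c'Δl = 39.85; W sinα = 20.7
Slice 4: Δl = 2.1/cos14.2° = 2.166 m; N'_4 = 169·cos14.2° = 163.8; c'Δl = 37.26; W sinα = 41.5
Slice 5: Δl = 2.5/cos22.0° = 2.696 m; N'_5 = 164·cos22.0° = 152.1; c'Δl = 46.38; W sinα = 61.4
Slice 6: Δl = 1.4/cos28.9° = 1.599 m; N'_6 = 67·cos28.9° = 58.7; c'Δl = 27.51; W sinα = 32.4
Slice 7: Δl = 2.7/cos36.8° = 3.372 m; N'_7 = 59·cos36.8° = 47.2; c'Δl = 58.00; W sinα = 35.3
Σc'Δl = 279.8 kN/m; ΣN' = 724.3 kN/m; ΣW sinα = 187.1 kN/m
Resisting = 279.8 + 724.3·tan32.0° = 279.8 + 452.6 = 732.3 kN/m
FS = 732.3 / 187.1 = 3.915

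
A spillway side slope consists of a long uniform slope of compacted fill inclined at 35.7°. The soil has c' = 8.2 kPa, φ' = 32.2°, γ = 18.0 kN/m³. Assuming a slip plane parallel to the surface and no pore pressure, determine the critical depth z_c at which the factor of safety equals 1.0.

z_c = 7.78 m

Setting FS = 1.00 in FS = [c' + γz cos²β tanφ'] / [γz sinβ cosβ] and solving for z:
z = c' / [γ cosβ (FS·sinβ − cosβ·tanφ')]
  = 8.2 / [18.0·cos35.7°·(1.00·sin35.7° − cos35.7°·tan32.2°)]
  = 8.2 / [18.0·0.8121·(1.00·0.5835 − 0.8121·0.6297)]
  = 8.2 / 1.0546 = 7.776 m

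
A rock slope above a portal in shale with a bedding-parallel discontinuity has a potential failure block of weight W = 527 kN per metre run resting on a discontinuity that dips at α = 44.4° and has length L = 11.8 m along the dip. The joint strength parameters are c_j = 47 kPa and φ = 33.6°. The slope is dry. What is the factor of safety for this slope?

FS = 2.18

Resolving the block weight along and normal to the plane and applying the Mohr–Coulomb strength on the joint:
N' = W cosα = 527·cos44.4° = 376.5 kN/m
Driving force T = W sinα = 527·sin44.4° = 368.7 kN/m
Resisting force R = c_j·L + N'·tanφ = 47·11.8 + 376.5·tan33.6° = 554.6 + 250.2 = 804.8 kN/m
FS = R / T = 804.8 / 368.7 = 2.183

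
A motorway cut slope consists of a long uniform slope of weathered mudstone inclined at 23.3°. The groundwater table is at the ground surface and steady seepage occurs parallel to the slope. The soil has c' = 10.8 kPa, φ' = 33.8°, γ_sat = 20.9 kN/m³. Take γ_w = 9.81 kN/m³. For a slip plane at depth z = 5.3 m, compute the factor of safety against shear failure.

FS = 1.09

With seepage parallel to the slope and the water table at the surface, the effective normal stress on the slip plane uses the buoyant unit weight γ' = γ_sat − γ_w while the driving shear stress uses γ_sat:
FS = [c' + γ' z cos²β tanφ'] / [γ_sat z sinβ cosβ]
γ' = 20.9 − 9.81 = 11.09 kN/m³
Numerator = 10.8 + 11.09·5.3·cos²23.3°·tan33.8° = 10.8 + 11.09·5.3·0.8435·0.6694 = 43.992 kPa
Denominator = 20.9·5.3·sin23.3°·cos23.3° = 20.9·5.3·0.3955·0.9184 = 40.241 kPa
FS = 43.992 / 40.241 = 1.093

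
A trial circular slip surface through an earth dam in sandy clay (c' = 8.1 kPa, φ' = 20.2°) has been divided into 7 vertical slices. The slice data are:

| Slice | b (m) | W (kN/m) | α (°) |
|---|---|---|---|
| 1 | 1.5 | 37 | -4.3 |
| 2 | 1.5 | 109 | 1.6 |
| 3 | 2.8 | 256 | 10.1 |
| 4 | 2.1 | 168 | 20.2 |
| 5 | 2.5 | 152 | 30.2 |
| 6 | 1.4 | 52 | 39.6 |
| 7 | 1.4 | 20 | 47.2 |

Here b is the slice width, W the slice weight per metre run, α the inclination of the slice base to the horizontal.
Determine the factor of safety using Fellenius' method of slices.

FS = 1.73

Ordinary method of slices: FS = Σ[c'·Δl_i + (W_i cosα_i)·tanφ'] / Σ W_i sinα_i, with Δl_i = b_i / cosα_i.
Slice 1: Δl = 1.5/cos(-4.3°) = 1.504 m; N'_1 = 37·cos(-4.3°) = 36.9; c'Δl = 12.18; W sinα = -2.8
Slice 2: Δl = 1.5/cos1.6° = 1.501 m; N'_2 = 109·cos1.6° = 109.0; c'Δl = 12.15; W sinα = 3.0
Slice 3: Δl = 2.8/cos10.1° = 2.844 m; N'_3 = 256·cos10.1° = 252.0; c'Δl = 23.04; W sinα = 44.9
Slice 4: Δl = 2.1/cos20.2° = 2.238 m; N'_4 = 168·cos20.2° = 157.7; c'Δl = 18.12; W sinα = 58.0
Slice 5: Δl = 2.5/cos30.2° = 2.893 m; N'_5 = 152·cos30.2° = 131.4; c'Δl = 23.43; W sinα = 76.5
Slice 6: Δl = 1.4/cos39.6° = 1.817 m; N'_6 = 52·cos39.6° = 40.1; c'Δl = 14.72; W sinα = 33.1
Slice 7: Δl = 1.4/cos47.2° = 2.061 m; N'_7 = 20·cos47.2° = 13.6; c'Δl = 16.69; W sinα = 14.7
Σc'Δl = 120.3 kN/m; ΣN' = 740.6 kN/m; ΣW sinα = 227.5 kN/m
Resisting = 120.3 + 740.6·tan20.2° = 120.3 + 272.5 = 392.8 kN/m
FS = 392.8 / 227.5 = 1.727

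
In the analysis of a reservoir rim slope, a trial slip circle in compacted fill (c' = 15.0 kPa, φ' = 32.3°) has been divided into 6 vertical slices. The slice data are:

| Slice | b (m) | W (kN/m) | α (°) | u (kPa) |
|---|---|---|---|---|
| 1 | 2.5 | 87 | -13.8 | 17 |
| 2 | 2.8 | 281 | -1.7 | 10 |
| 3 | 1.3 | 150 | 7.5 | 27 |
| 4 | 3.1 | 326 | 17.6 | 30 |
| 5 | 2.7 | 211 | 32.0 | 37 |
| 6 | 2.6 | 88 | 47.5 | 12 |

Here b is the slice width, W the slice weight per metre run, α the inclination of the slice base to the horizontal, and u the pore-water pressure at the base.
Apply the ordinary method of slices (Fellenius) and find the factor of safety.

Ordinary method of slices: FS = Σ[c'·Δl_i + (W_i cosα_i − u_i·Δl_i)·tanφ'] / Σ W_i sinα_i, with Δl_i = b_i / cosα_i.
Slice 1: Δl = 2.5/cos(-13.8°) = 2.574 m; N'_1 = 87·cos(-13.8°) − 17·2.574 = 40.7; c'Δl = 38.61; W sinα = -20.8
Slice 2: Δl = 2.8/cos(-1.7°) = 2.801 m; N'_2 = 281·cos(-1.7°) − 10·2.801 = 252.9; c'Δl = 42.02; W sinα = -8.3
Slice 3: Δl = 1.3/cos7.5° = 1.311 m; N'_3 = 150·cos7.5° − 27·1.311 = 113.3; c'Δl = 19.67; W sinα = 19.6
Slice 4: Δl = 3.1/cos17.6° = 3.252 m; N'_4 = 326·cos17.6° − 30·3.252 = 213.2; c'Δl = 48.78; W sinα = 98.6
Slice 5: Δl = 2.7/cos32.0° = 3.184 m; N'_5 = 211·cos32.0° − 37·3.184 = 61.1; c'Δl = 47.76; W sinα = 111.8
Slice 6: Δl = 2.6/cos47.5° = 3.848 m; N'_6 = 88·cos47.5° − 12·3.848 = 13.3; c'Δl = 57.73; W sinα = 64.9
Σc'Δl = 254.6 kN/m; ΣN' = 694.5 kN/m; ΣW sinα = 265.8 kN/m
Resisting = 254.6 + 694.5·tan32.3° = 254.6 + 439.0 = 693.6 kN/m
FS = 693.6 / 265.8 = 2.610

FS = 2.61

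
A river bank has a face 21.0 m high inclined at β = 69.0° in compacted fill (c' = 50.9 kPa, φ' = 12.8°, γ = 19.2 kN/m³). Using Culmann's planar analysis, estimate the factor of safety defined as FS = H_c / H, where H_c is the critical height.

H_c = (4c'/γ) · sinβ cosφ' / [1 − cos(β − φ')]
    = (4·50.9/19.2) · sin69.0°·cos12.8° / [1 − cos56.2°]
    = 10.604 · 0.9104 / 0.4437 = 21.76 m
FS = H_c / H = 21.76 / 21.0 = 1.036

FS = 1.04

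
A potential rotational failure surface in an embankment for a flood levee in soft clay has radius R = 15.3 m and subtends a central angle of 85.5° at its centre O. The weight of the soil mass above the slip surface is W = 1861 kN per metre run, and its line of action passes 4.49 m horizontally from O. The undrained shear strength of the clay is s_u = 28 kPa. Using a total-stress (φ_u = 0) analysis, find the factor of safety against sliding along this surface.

Taking moments about the centre O, the resisting moment is provided by the undrained shear strength acting along the arc:
Arc length L_a = R·θ = 15.3·(85.5°·π/180) = 15.3·1.4923 = 22.83 m
M_R = s_u·L_a·R = 28·22.83·15.3 = 9781.0 kN·m/m
M_D = W·d = 1861·4.49 = 8355.9 kN·m/m
FS = M_R / M_D = 9781.0 / 8355.9 = 1.171

FS = 1.17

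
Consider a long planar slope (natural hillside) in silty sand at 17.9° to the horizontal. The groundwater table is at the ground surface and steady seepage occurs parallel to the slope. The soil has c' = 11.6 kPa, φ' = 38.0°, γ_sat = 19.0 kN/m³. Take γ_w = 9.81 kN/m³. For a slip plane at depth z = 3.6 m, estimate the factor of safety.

FS = 1.75

With seepage parallel to the slope and the water table at the surface, the effective normal stress on the slip plane uses the buoyant unit weight γ' = γ_sat − γ_w while the driving shear stress uses γ_sat:
FS = [c' + γ' z cos²β tanφ'] / [γ_sat z sinβ cosβ]
γ' = 19.0 − 9.81 = 9.19 kN/m³
Numerator = 11.6 + 9.19·3.6·cos²17.9°·tan38.0° = 11.6 + 9.19·3.6·0.9055·0.7813 = 35.006 kPa
Denominator = 19.0·3.6·sin17.9°·cos17.9° = 19.0·3.6·0.3074·0.9516 = 20.006 kPa
FS = 35.006 / 20.006 = 1.750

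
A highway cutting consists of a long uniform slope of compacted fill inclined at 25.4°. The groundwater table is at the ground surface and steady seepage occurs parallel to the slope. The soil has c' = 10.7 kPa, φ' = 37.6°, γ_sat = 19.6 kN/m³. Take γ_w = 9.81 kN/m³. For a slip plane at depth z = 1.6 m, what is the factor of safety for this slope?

FS = 1.69

With seepage parallel to the slope and the water table at the surface, the effective normal stress on the slip plane uses the buoyant unit weight γ' = γ_sat − γ_w while the driving shear stress uses γ_sat:
FS = [c' + γ' z cos²β tanφ'] / [γ_sat z sinβ cosβ]
γ' = 19.6 − 9.81 = 9.79 kN/m³
Numerator = 10.7 + 9.79·1.6·cos²25.4°·tan37.6° = 10.7 + 9.79·1.6·0.8160·0.7701 = 20.544 kPa
Denominator = 19.6·1.6·sin25.4°·cos25.4° = 19.6·1.6·0.4289·0.9033 = 12.151 kPa
FS = 20.544 / 12.151 = 1.691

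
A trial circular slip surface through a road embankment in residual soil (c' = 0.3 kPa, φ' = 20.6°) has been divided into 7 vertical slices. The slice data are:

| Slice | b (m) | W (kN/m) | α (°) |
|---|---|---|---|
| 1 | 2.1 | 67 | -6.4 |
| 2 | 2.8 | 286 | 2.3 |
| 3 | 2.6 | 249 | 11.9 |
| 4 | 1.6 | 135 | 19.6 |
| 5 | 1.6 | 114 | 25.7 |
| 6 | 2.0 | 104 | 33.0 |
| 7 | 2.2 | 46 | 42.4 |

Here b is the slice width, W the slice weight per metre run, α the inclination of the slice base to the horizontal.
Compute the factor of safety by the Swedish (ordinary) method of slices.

FS = 1.52

Ordinary method of slices: FS = Σ[c'·Δl_i + (W_i cosα_i)·tanφ'] / Σ W_i sinα_i, with Δl_i = b_i / cosα_i.
Slice 1: Δl = 2.1/cos(-6.4°) = 2.113 m; N'_1 = 67·cos(-6.4°) = 66.6; c'Δl = 0.63; W sinα = -7.5
Slice 2: Δl = 2.8/cos2.3° = 2.802 m; N'_2 = 286·cos2.3° = 285.8; c'Δl = 0.84; W sinα = 11.5
Slice 3: Δl = 2.6/cos11.9° = 2.657 m; N'_3 = 249·cos11.9° = 243.6; c'Δl = 0.80; W sinα = 51.3
Slice 4: Δl = 1.6/cos19.6° = 1.698 m; N'_4 = 135·cos19.6° = 127.2; c'Δl = 0.51; W sinα = 45.3
Slice 5: Δl = 1.6/cos25.7° = 1.776 m; N'_5 = 114·cos25.7° = 102.7; c'Δl = 0.53; W sinα = 49.4
Slice 6: Δl = 2.0/cos33.0° = 2.385 m; N'_6 = 104·cos33.0° = 87.2; c'Δl = 0.72; W sinα = 56.6
Slice 7: Δl = 2.2/cos42.4° = 2.979 m; N'_7 = 46·cos42.4° = 34.0; c'Δl = 0.89; W sinα = 31.0
Σc'Δl = 4.9 kN/m; ΣN' = 947.1 kN/m; ΣW sinα = 237.7 kN/m
Resisting = 4.9 + 947.1·tan20.6° = 4.9 + 356.0 = 360.9 kN/m
FS = 360.9 / 237.7 = 1.518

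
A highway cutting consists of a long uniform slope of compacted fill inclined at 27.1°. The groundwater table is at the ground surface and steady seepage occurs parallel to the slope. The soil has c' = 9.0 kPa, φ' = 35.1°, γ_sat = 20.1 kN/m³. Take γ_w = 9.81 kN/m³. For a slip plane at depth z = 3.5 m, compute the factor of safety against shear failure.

With seepage parallel to the slope and the water table at the surface, the effective normal stress on the slip plane uses the buoyant unit weight γ' = γ_sat − γ_w while the driving shear stress uses γ_sat:
FS = [c' + γ' z cos²β tanφ'] / [γ_sat z sinβ cosβ]
γ' = 20.1 − 9.81 = 10.29 kN/m³
Numerator = 9.0 + 10.29·3.5·cos²27.1°·tan35.1° = 9.0 + 10.29·3.5·0.7925·0.7028 = 29.059 kPa
Denominator = 20.1·3.5·sin27.1°·cos27.1° = 20.1·3.5·0.4555·0.8902 = 28.529 kPa
FS = 29.059 / 28.529 = 1.019

FS = 1.02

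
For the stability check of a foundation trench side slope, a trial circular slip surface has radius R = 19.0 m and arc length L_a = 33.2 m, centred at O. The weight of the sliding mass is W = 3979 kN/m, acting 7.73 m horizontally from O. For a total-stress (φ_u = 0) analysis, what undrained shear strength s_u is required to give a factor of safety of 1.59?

s_u = 77.5 kPa

FS = s_u·L_a·R / (W·d), so s_u = FS·W·d / (L_a·R).
s_u = 1.59·3979·7.73 / (33.20·19.0) = 48904.7 / 630.80 = 77.53 kPa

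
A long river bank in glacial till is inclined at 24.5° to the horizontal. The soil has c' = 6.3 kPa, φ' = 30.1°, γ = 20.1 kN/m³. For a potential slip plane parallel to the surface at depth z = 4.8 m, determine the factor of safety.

FS = 1.45

For an infinite slope with a slip plane parallel to the surface (no pore pressure): FS = [c' + γz cos²β tanφ'] / [γz sinβ cosβ].
γz = 20.1·4.8 = 96.48 kN/m²
Numerator = 6.3 + 96.48·cos²24.5°·tan30.1° = 6.3 + 96.48·0.8280·0.5797 = 52.610 kPa
Denominator = 96.48·sin24.5°·cos24.5° = 96.48·0.4147·0.9100 = 36.407 kPa
FS = 52.610 / 36.407 = 1.445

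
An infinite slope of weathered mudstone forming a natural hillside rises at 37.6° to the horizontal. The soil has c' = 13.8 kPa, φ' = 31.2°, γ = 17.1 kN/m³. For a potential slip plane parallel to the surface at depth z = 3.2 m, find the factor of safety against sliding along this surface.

FS = 1.31

For an infinite slope with a slip plane parallel to the surface (no pore pressure): FS = [c' + γz cos²β tanφ'] / [γz sinβ cosβ].
γz = 17.1·3.2 = 54.72 kN/m²
Numerator = 13.8 + 54.72·cos²37.6°·tan31.2° = 13.8 + 54.72·0.6277·0.6056 = 34.602 kPa
Denominator = 54.72·sin37.6°·cos37.6° = 54.72·0.6101·0.7923 = 26.452 kPa
FS = 34.602 / 26.452 = 1.308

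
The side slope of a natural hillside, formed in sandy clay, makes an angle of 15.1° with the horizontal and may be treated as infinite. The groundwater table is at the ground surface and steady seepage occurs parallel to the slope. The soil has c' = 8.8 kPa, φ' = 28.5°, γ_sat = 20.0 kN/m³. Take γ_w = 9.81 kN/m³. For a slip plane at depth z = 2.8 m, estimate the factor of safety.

With seepage parallel to the slope and the water table at the surface, the effective normal stress on the slip plane uses the buoyant unit weight γ' = γ_sat − γ_w while the driving shear stress uses γ_sat:
FS = [c' + γ' z cos²β tanφ'] / [γ_sat z sinβ cosβ]
γ' = 20.0 − 9.81 = 10.19 kN/m³
Numerator = 8.8 + 10.19·2.8·cos²15.1°·tan28.5° = 8.8 + 10.19·2.8·0.9321·0.5430 = 23.240 kPa
Denominator = 20.0·2.8·sin15.1°·cos15.1° = 20.0·2.8·0.2605·0.9655 = 14.085 kPa
FS = 23.240 / 14.085 = 1.650

FS = 1.65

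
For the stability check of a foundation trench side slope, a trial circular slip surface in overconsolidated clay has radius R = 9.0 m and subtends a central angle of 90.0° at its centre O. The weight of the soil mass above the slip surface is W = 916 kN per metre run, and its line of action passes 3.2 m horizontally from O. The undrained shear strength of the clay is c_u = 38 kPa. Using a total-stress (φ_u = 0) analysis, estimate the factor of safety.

Taking moments about the centre O, the resisting moment is provided by the undrained shear strength acting along the arc:
Arc length L_a = R·θ = 9.0·(90.0°·π/180) = 9.0·1.5708 = 14.14 m
M_R = c_u·L_a·R = 38·14.14·9.0 = 4834.9 kN·m/m
M_D = W·d = 916·3.2 = 2931.2 kN·m/m
FS = M_R / M_D = 4834.9 / 2931.2 = 1.649

FS = 1.65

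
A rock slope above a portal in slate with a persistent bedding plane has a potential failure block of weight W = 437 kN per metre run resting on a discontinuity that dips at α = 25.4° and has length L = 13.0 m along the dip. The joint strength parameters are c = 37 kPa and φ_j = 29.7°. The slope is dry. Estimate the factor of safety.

Resolving the block weight along and normal to the plane and applying the Mohr–Coulomb strength on the joint:
N' = W cosα = 437·cos25.4° = 394.8 kN/m
Driving force T = W sinα = 437·sin25.4° = 187.4 kN/m
Resisting force R = c·L + N'·tanφ_j = 37·13.0 + 394.8·tan29.7° = 481.0 + 225.2 = 706.2 kN/m
FS = R / T = 706.2 / 187.4 = 3.767

FS = 3.77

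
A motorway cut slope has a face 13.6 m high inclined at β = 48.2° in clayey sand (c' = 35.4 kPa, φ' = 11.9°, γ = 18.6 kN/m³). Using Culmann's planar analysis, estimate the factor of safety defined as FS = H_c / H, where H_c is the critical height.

FS = 2.10

H_c = (4c'/γ) · sinβ cosφ' / [1 − cos(β − φ')]
    = (4·35.4/18.6) · sin48.2°·cos11.9° / [1 − cos36.3°]
    = 7.613 · 0.7295 / 0.1941 = 28.61 m
FS = H_c / H = 28.61 / 13.6 = 2.104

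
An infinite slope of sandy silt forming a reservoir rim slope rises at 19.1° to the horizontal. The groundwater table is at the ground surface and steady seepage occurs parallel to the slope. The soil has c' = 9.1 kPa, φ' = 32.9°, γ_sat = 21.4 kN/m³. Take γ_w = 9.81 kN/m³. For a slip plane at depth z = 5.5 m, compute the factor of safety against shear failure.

FS = 1.26

With seepage parallel to the slope and the water table at the surface, the effective normal stress on the slip plane uses the buoyant unit weight γ' = γ_sat − γ_w while the driving shear stress uses γ_sat:
FS = [c' + γ' z cos²β tanφ'] / [γ_sat z sinβ cosβ]
γ' = 21.4 − 9.81 = 11.59 kN/m³
Numerator = 9.1 + 11.59·5.5·cos²19.1°·tan32.9° = 9.1 + 11.59·5.5·0.8929·0.6469 = 45.923 kPa
Denominator = 21.4·5.5·sin19.1°·cos19.1° = 21.4·5.5·0.3272·0.9449 = 36.393 kPa
FS = 45.923 / 36.393 = 1.262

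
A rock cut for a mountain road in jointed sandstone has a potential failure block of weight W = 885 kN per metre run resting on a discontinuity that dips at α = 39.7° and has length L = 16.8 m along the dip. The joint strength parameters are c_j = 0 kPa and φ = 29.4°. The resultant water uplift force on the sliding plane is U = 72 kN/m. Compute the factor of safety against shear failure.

Resolving the block weight along and normal to the plane and applying the Mohr–Coulomb strength on the joint:
N' = W cosα − U = 885·cos39.7° − 72 = 608.9 kN/m
Driving force T = W sinα = 885·sin39.7° = 565.3 kN/m
Resisting force R = c_j·L + N'·tanφ = 0·16.8 + 608.9·tan29.4° = 0.0 + 343.1 = 343.1 kN/m
FS = R / T = 343.1 / 565.3 = 0.607

FS = 0.61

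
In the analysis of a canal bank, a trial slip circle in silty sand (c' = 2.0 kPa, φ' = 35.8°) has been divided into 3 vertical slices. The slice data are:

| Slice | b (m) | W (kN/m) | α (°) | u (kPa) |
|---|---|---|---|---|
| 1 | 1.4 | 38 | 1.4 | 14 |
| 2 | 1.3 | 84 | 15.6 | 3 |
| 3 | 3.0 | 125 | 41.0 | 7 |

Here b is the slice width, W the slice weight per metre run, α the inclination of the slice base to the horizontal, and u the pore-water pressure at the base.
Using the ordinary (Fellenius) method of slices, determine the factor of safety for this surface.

FS = 1.23

Ordinary method of slices: FS = Σ[c'·Δl_i + (W_i cosα_i − u_i·Δl_i)·tanφ'] / Σ W_i sinα_i, with Δl_i = b_i / cosα_i.
Slice 1: Δl = 1.4/cos1.4° = 1.400 m; N'_1 = 38·cos1.4° − 14·1.400 = 18.4; c'Δl = 2.80; W sinα = 0.9
Slice 2: Δl = 1.3/cos15.6° = 1.350 m; N'_2 = 84·cos15.6° − 3·1.350 = 76.9; c'Δl = 2.70; W sinα = 22.6
Slice 3: Δl = 3.0/cos41.0° = 3.975 m; N'_3 = 125·cos41.0° − 7·3.975 = 66.5; c'Δl = 7.95; W sinα = 82.0
Σc'Δl = 13.5 kN/m; ΣN' = 161.8 kN/m; ΣW sinα = 105.5 kN/m
Resisting = 13.5 + 161.8·tan35.8° = 13.5 + 116.7 = 130.1 kN/m
FS = 130.1 / 105.5 = 1.233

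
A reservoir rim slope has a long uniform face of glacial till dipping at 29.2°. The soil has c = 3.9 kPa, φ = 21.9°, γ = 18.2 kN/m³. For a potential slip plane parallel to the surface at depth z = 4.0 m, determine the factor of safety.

For an infinite slope with a slip plane parallel to the surface (no pore pressure): FS = [c + γz cos²β tanφ] / [γz sinβ cosβ].
γz = 18.2·4.0 = 72.80 kN/m²
Numerator = 3.9 + 72.80·cos²29.2°·tan21.9° = 3.9 + 72.80·0.7620·0.4020 = 26.200 kPa
Denominator = 72.80·sin29.2°·cos29.2° = 72.80·0.4879·0.8729 = 31.003 kPa
FS = 26.200 / 31.003 = 0.845

FS = 0.85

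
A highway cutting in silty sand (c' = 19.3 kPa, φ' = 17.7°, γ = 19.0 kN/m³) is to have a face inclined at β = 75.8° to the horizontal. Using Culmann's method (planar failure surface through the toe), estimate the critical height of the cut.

H_c = 7.96 m

Culmann's analysis gives the critical failure plane at α_cr = (β + φ')/2 = (75.8 + 17.7)/2 = 46.8°, and the critical height
H_c = (4c'/γ) · sinβ cosφ' / [1 − cos(β − φ')]
    = (4·19.3/19.0) · sin75.8°·cos17.7° / [1 − cos(58.1°)]
    = 4.063 · 0.9694·0.9527 / [1 − 0.5284]
    = 4.063 · 0.9236 / 0.4716
    = 7.96 m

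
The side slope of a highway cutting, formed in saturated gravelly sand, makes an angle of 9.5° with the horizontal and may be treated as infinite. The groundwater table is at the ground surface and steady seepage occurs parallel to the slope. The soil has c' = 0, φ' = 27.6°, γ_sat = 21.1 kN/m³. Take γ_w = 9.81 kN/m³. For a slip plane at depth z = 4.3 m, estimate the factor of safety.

With seepage parallel to the slope and the water table at the surface, the effective normal stress on the slip plane uses the buoyant unit weight γ' = γ_sat − γ_w while the driving shear stress uses γ_sat:
FS = [c' + γ' z cos²β tanφ'] / [γ_sat z sinβ cosβ]
(For c' = 0 this reduces to FS = (γ'/γ_sat)·tanφ'/tanβ.)
γ' = 21.1 − 9.81 = 11.29 kN/m³
Numerator = 0.0 + 11.29·4.3·cos²9.5°·tan27.6° = 0.0 + 11.29·4.3·0.9728·0.5228 = 24.688 kPa
Denominator = 21.1·4.3·sin9.5°·cos9.5° = 21.1·4.3·0.1650·0.9863 = 14.769 kPa
FS = 24.688 / 14.769 = 1.672

FS = 1.67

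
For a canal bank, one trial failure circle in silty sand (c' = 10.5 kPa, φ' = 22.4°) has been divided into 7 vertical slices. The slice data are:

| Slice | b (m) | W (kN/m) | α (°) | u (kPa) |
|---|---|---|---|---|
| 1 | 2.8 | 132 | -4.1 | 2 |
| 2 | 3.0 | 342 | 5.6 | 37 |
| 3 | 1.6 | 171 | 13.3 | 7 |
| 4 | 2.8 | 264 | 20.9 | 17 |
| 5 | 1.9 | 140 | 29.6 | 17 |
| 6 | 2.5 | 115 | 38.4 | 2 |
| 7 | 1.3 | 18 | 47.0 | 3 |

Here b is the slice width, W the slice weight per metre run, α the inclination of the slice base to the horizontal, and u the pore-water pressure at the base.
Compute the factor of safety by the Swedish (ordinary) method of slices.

FS = 1.76

Ordinary method of slices: FS = Σ[c'·Δl_i + (W_i cosα_i − u_i·Δl_i)·tanφ'] / Σ W_i sinα_i, with Δl_i = b_i / cosα_i.
Slice 1: Δl = 2.8/cos(-4.1°) = 2.807 m; N'_1 = 132·cos(-4.1°) − 2·2.807 = 126.0; c'Δl = 29.48; W sinα = -9.4
Slice 2: Δl = 3.0/cos5.6° = 3.014 m; N'_2 = 342·cos5.6° − 37·3.014 = 228.8; c'Δl = 31.65; W sinα = 33.4
Slice 3: Δl = 1.6/cos13.3° = 1.644 m; N'_3 = 171·cos13.3° − 7·1.644 = 154.9; c'Δl = 17.26; W sinα = 39.3
Slice 4: Δl = 2.8/cos20.9° = 2.997 m; N'_4 = 264·cos20.9° − 17·2.997 = 195.7; c'Δl = 31.47; W sinα = 94.2
Slice 5: Δl = 1.9/cos29.6° = 2.185 m; N'_5 = 140·cos29.6° − 17·2.185 = 84.6; c'Δl = 22.94; W sinα = 69.2
Slice 6: Δl = 2.5/cos38.4° = 3.190 m; N'_6 = 115·cos38.4° − 2·3.190 = 83.7; c'Δl = 33.50; W sinα = 71.4
Slice 7: Δl = 1.3/cos47.0° = 1.906 m; N'_7 = 18·cos47.0° − 3·1.906 = 6.6; c'Δl = 20.01; W sinα = 13.2
Σc'Δl = 186.3 kN/m; ΣN' = 880.3 kN/m; ΣW sinα = 311.2 kN/m
Resisting = 186.3 + 880.3·tan22.4° = 186.3 + 362.9 = 549.2 kN/m
FS = 549.2 / 311.2 = 1.765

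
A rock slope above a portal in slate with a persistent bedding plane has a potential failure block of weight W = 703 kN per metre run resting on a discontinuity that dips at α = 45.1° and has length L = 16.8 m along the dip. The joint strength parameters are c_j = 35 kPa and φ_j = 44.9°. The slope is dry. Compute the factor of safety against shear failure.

FS = 2.17

Resolving the block weight along and normal to the plane and applying the Mohr–Coulomb strength on the joint:
N' = W cosα = 703·cos45.1° = 496.2 kN/m
Driving force T = W sinα = 703·sin45.1° = 498.0 kN/m
Resisting force R = c_j·L + N'·tanφ_j = 35·16.8 + 496.2·tan44.9° = 588.0 + 494.5 = 1082.5 kN/m
FS = R / T = 1082.5 / 498.0 = 2.174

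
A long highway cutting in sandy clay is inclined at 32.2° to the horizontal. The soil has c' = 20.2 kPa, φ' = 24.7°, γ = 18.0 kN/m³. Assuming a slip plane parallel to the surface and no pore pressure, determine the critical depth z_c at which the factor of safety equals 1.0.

Setting FS = 1.00 in FS = [c' + γz cos²β tanφ'] / [γz sinβ cosβ] and solving for z:
z = c' / [γ cosβ (FS·sinβ − cosβ·tanφ')]
  = 20.2 / [18.0·cos32.2°·(1.00·sin32.2° − cos32.2°·tan24.7°)]
  = 20.2 / [18.0·0.8462·(1.00·0.5329 − 0.8462·0.4599)]
  = 20.2 / 2.1883 = 9.231 m

z_c = 9.23 m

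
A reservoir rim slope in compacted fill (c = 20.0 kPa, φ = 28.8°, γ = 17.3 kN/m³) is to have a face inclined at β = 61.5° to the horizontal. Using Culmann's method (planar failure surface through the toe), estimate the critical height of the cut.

H_c = 22.47 m

Culmann's analysis gives the critical failure plane at α_cr = (β + φ)/2 = (61.5 + 28.8)/2 = 45.1°, and the critical height
H_c = (4c/γ) · sinβ cosφ / [1 − cos(β − φ)]
    = (4·20.0/17.3) · sin61.5°·cos28.8° / [1 − cos(32.7°)]
    = 4.624 · 0.8788·0.8763 / [1 − 0.8415]
    = 4.624 · 0.7701 / 0.1585
    = 22.47 m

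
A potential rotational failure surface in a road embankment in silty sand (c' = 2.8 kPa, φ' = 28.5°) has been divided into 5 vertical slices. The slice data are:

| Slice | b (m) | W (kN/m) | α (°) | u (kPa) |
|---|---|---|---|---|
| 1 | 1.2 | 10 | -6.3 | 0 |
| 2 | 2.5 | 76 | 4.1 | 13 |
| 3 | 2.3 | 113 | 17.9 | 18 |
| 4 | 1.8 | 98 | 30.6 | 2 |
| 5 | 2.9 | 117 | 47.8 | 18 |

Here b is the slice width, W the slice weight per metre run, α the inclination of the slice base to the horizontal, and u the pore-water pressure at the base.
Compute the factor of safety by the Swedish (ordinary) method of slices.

FS = 0.81

Ordinary method of slices: FS = Σ[c'·Δl_i + (W_i cosα_i − u_i·Δl_i)·tanφ'] / Σ W_i sinα_i, with Δl_i = b_i / cosα_i.
Slice 1: Δl = 1.2/cos(-6.3°) = 1.207 m; N'_1 = 10·cos(-6.3°) − 0·1.207 = 9.9; c'Δl = 3.38; W sinα = -1.1
Slice 2: Δl = 2.5/cos4.1° = 2.506 m; N'_2 = 76·cos4.1° − 13·2.506 = 43.2; c'Δl = 7.02; W sinα = 5.4
Slice 3: Δl = 2.3/cos17.9° = 2.417 m; N'_3 = 113·cos17.9° − 18·2.417 = 64.0; c'Δl = 6.77; W sinα = 34.7
Slice 4: Δl = 1.8/cos30.6° = 2.091 m; N'_4 = 98·cos30.6° − 2·2.091 = 80.2; c'Δl = 5.86; W sinα = 49.9
Slice 5: Δl = 2.9/cos47.8° = 4.317 m; N'_5 = 117·cos47.8° − 18·4.317 = 0.9; c'Δl = 12.09; W sinα = 86.7
Σc'Δl = 35.1 kN/m; ΣN' = 198.2 kN/m; ΣW sinα = 175.6 kN/m
Resisting = 35.1 + 198.2·tan28.5° = 35.1 + 107.6 = 142.7 kN/m
FS = 142.7 / 175.6 = 0.813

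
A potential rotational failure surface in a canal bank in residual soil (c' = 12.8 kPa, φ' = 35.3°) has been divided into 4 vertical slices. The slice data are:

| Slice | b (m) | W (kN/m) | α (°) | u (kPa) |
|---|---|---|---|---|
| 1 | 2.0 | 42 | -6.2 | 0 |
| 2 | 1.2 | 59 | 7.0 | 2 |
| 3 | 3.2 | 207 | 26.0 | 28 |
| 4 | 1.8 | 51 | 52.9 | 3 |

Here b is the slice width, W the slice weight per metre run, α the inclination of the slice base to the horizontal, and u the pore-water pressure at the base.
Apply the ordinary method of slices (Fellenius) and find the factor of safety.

Ordinary method of slices: FS = Σ[c'·Δl_i + (W_i cosα_i − u_i·Δl_i)·tanφ'] / Σ W_i sinα_i, with Δl_i = b_i / cosα_i.
Slice 1: Δl = 2.0/cos(-6.2°) = 2.012 m; N'_1 = 42·cos(-6.2°) − 0·2.012 = 41.8; c'Δl = 25.75; W sinα = -4.5
Slice 2: Δl = 1.2/cos7.0° = 1.209 m; N'_2 = 59·cos7.0° − 2·1.209 = 56.1; c'Δl = 15.48; W sinα = 7.2
Slice 3: Δl = 3.2/cos26.0° = 3.560 m; N'_3 = 207·cos26.0° − 28·3.560 = 86.4; c'Δl = 45.57; W sinα = 90.7
Slice 4: Δl = 1.8/cos52.9° = 2.984 m; N'_4 = 51·cos52.9° − 3·2.984 = 21.8; c'Δl = 38.20; W sinα = 40.7
Σc'Δl = 125.0 kN/m; ΣN' = 206.1 kN/m; ΣW sinα = 134.1 kN/m
Resisting = 125.0 + 206.1·tan35.3° = 125.0 + 145.9 = 270.9 kN/m
FS = 270.9 / 134.1 = 2.021

FS = 2.02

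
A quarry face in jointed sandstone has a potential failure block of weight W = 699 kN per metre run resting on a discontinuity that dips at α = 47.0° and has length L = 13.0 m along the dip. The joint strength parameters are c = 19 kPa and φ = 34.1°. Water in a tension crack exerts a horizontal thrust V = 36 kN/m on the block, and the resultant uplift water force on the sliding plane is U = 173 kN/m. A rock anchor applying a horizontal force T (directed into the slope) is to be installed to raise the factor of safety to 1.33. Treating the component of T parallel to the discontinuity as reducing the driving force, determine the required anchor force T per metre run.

T = 198 kN/m

Resolving forces along and normal to the sliding plane, with the horizontal anchor force T adding T·sinα to the effective normal force and T·cosα acting up the plane against the driving force:
FS = [cL + (W cosα − U − V sinα + T sinα) tanφ] / [W sinα + V cosα − T cosα]
Without the anchor: N' = 277.4 kN/m, driving T_d = 535.8 kN/m, resisting R = 19·13.0 + 277.4·tan34.1° = 434.8 kN/m, FS = 0.81.
Setting FS = 1.33 and solving for T:
1.33·(535.8 − T cos47.0°) = 434.8 + T sin47.0°·tan34.1°
T·(sin47.0°·tan34.1° + 1.33·cos47.0°) = 1.33·535.8 − 434.8
T·(0.7314·0.6771 + 1.33·0.6820) = 712.6 − 434.8 = 277.8
T·1.4022 = 277.8
T = 198.1 kN/m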